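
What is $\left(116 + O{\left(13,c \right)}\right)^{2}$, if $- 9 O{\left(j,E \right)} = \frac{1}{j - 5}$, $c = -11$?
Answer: $\frac{69739201}{5184} \approx 13453.0$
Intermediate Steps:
$O{\left(j,E \right)} = - \frac{1}{9 \left(-5 + j\right)}$ ($O{\left(j,E \right)} = - \frac{1}{9 \left(j - 5\right)} = - \frac{1}{9 \left(-5 + j\right)}$)
$\left(116 + O{\left(13,c \right)}\right)^{2} = \left(116 - \frac{1}{-45 + 9 \cdot 13}\right)^{2} = \left(116 - \frac{1}{-45 + 117}\right)^{2} = \left(116 - \frac{1}{72}\right)^{2} = \left(\frac{8351}{72}\right)^{2} = \frac{69739201}{5184}$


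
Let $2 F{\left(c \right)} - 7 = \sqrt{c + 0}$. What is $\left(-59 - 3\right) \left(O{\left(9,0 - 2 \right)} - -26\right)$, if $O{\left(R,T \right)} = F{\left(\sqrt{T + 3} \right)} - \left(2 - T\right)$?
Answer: $-1612$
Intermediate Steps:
$F{\left(c \right)} = \frac{7}{2} + \frac{\sqrt{c}}{2}$ ($F{\left(c \right)} = \frac{7}{2} + \frac{\sqrt{c + 0}}{2} = \frac{7}{2} + \frac{\sqrt{c}}{2}$)
$O{\left(R,T \right)} = \frac{3}{2} + T + \frac{\sqrt[4]{3 + T}}{2}$ ($O{\left(R,T \right)} = \left(\frac{7}{2} + \frac{\sqrt{\sqrt{T + 3}}}{2}\right) - \left(2 - T\right) = \left(\frac{7}{2} + \frac{\sqrt{\sqrt{3 + T}}}{2}\right) + \left(-2 + T\right) = \left(\frac{7}{2} + \frac{\sqrt[4]{3 + T}}{2}\right) + \left(-2 + T\right) = \frac{3}{2} + T + \frac{\sqrt[4]{3 + T}}{2}$)
$\left(-59 - 3\right) \left(O{\left(9,0 - 2 \right)} - -26\right) = \left(-59 - 3\right) \left(\left(\frac{3}{2} + \left(0 - 2\right) + \frac{\sqrt[4]{3 + \left(0 - 2\right)}}{2}\right) - -26\right) = - 62 \left(\left(\frac{3}{2} - 2 + \frac{\sqrt[4]{3 - 2}}{2}\right) + 26\right) = - 62 \left(\left(\frac{3}{2} - 2 + \frac{\sqrt[4]{1}}{2}\right) + 26\right) = - 62 \left(\left(\frac{3}{2} - 2 + \frac{1}{2} \cdot 1\right) + 26\right) = - 62 \left(\left(\frac{3}{2} - 2 + \frac{1}{2}\right) + 26\right) = - 62 \left(0 + 26\right) = \left(-62\right) 26 = -1612$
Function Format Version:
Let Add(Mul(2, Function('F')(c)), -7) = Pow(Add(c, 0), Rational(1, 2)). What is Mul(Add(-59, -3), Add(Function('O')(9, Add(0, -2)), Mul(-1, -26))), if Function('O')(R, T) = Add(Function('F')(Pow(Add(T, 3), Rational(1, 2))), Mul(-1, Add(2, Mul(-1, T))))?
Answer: -1612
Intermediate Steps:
Function('F')(c) = Add(Rational(7, 2), Mul(Rational(1, 2), Pow(c, Rational(1, 2)))) (Function('F')(c) = Add(Rational(7, 2), Mul(Rational(1, 2), Pow(Add(c, 0), Rational(1, 2)))) = Add(Rational(7, 2), Mul(Rational(1, 2), Pow(c, Rational(1, 2)))))
Function('O')(R, T) = Add(Rational(3, 2), T, Mul(Rational(1, 2), Pow(Add(3, T), Rational(1, 4)))) (Function('O')(R, T) = Add(Add(Rational(7, 2), Mul(Rational(1, 2), Pow(Pow(Add(T, 3), Rational(1, 2)), Rational(1, 2)))), Mul(-1, Add(2, Mul(-1, T)))) = Add(Add(Rational(7, 2), Mul(Rational(1, 2), Pow(Pow(Add(3, T), Rational(1, 2)), Rational(1, 2)))), Add(-2, T)) = Add(Add(Rational(7, 2), Mul(Rational(1, 2), Pow(Add(3, T), Rational(1, 4)))), Add(-2, T)) = Add(Rational(3, 2), T, Mul(Rational(1, 2), Pow(Add(3, T), Rational(1, 4)))))
Mul(Add(-59, -3), Add(Function('O')(9, Add(0, -2)), Mul(-1, -26))) = Mul(Add(-59, -3), Add(Add(Rational(3, 2), Add(0, -2), Mul(Rational(1, 2), Pow(Add(3, Add(0, -2)), Rational(1, 4)))), Mul(-1, -26))) = Mul(-62, Add(Add(Rational(3, 2), -2, Mul(Rational(1, 2), Pow(Add(3, -2), Rational(1, 4)))), 26)) = Mul(-62, Add(Add(Rational(3, 2), -2, Mul(Rational(1, 2), Pow(1, Rational(1, 4)))), 26)) = Mul(-62, Add(Add(Rational(3, 2), -2, Mul(Rational(1, 2), 1)), 26)) = Mul(-62, Add(Add(Rational(3, 2), -2, Rational(1, 2)), 26)) = Mul(-62, Add(0, 26)) = Mul(-62, 26) = -1612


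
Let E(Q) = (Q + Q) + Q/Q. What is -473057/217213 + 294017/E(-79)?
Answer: -63938584570/34102441 ≈ -1874.9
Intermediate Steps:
E(Q) = 1 + 2*Q (E(Q) = 2*Q + 1 = 1 + 2*Q)
-473057/217213 + 294017/E(-79) = -473057/217213 + 294017/(1 + 2*(-79)) = -473057*1/217213 + 294017/(1 - 158) = -473057/217213 + 294017/(-157) = -473057/217213 + 294017*(-1/157) = -473057/217213 - 294017/157 = -63938584570/34102441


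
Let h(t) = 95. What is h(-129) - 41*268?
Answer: -10893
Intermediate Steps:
h(-129) - 41*268 = 95 - 41*268 = 95 - 1*10988 = 95 - 10988 = -10893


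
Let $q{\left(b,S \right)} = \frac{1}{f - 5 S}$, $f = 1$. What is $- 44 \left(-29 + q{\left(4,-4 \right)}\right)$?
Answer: $\frac{26752}{21} \approx 1273.9$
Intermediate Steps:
$q{\left(b,S \right)} = \frac{1}{1 - 5 S}$
$- 44 \left(-29 + q{\left(4,-4 \right)}\right) = - 44 \left(-29 - \frac{1}{-1 + 5 \left(-4\right)}\right) = - 44 \left(-29 - \frac{1}{-1 - 20}\right) = - 44 \left(-29 - \frac{1}{-21}\right) = - 44 \left(-29 - - \frac{1}{21}\right) = - 44 \left(-29 + \frac{1}{21}\right) = \left(-44\right) \left(- \frac{608}{21}\right) = \frac{26752}{21}$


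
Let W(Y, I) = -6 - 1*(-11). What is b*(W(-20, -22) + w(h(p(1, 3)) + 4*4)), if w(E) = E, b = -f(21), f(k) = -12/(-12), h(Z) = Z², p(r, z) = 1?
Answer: -22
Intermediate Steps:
W(Y, I) = 5 (W(Y, I) = -6 + 11 = 5)
f(k) = 1 (f(k) = -12*(-1/12) = 1)
b = -1 (b = -1*1 = -1)
b*(W(-20, -22) + w(h(p(1, 3)) + 4*4)) = -(5 + (1² + 4*4)) = -(5 + (1 + 16)) = -(5 + 17) = -1*22 = -22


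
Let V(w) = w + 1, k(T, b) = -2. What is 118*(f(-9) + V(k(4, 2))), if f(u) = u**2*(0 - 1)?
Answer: -9676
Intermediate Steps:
V(w) = 1 + w
f(u) = -u**2 (f(u) = u**2*(-1) = -u**2)
118*(f(-9) + V(k(4, 2))) = 118*(-1*(-9)**2 + (1 - 2)) = 118*(-1*81 - 1) = 118*(-81 - 1) = 118*(-82) = -9676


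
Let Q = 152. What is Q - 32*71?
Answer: -2120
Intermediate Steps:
Q - 32*71 = 152 - 32*71 = 152 - 2272 = -2120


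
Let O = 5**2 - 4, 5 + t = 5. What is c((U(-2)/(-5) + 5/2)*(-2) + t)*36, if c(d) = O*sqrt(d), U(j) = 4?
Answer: 756*I*sqrt(85)/5 ≈ 1394.0*I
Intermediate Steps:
t = 0 (t = -5 + 5 = 0)
O = 21 (O = 25 - 4 = 21)
c(d) = 21*sqrt(d)
c((U(-2)/(-5) + 5/2)*(-2) + t)*36 = (21*sqrt((4/(-5) + 5/2)*(-2) + 0))*36 = (21*sqrt((4*(-1/5) + 5*(1/2))*(-2) + 0))*36 = (21*sqrt((-4/5 + 5/2)*(-2) + 0))*36 = (21*sqrt((17/10)*(-2) + 0))*36 = (21*sqrt(-17/5 + 0))*36 = (21*sqrt(-17/5))*36 = (21*(I*sqrt(85)/5))*36 = (21*I*sqrt(85)/5)*36 = 756*I*sqrt(85)/5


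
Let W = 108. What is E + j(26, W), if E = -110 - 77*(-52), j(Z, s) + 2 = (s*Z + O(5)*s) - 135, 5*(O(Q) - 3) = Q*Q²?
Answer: 9589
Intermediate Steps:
O(Q) = 3 + Q³/5 (O(Q) = 3 + (Q*Q²)/5 = 3 + Q³/5)
j(Z, s) = -137 + 28*s + Z*s (j(Z, s) = -2 + ((s*Z + (3 + (⅕)*5³)*s) - 135) = -2 + ((Z*s + (3 + (⅕)*125)*s) - 135) = -2 + ((Z*s + (3 + 25)*s) - 135) = -2 + ((Z*s + 28*s) - 135) = -2 + ((28*s + Z*s) - 135) = -2 + (-135 + 28*s + Z*s) = -137 + 28*s + Z*s)
E = 3894 (E = -110 + 4004 = 3894)
E + j(26, W) = 3894 + (-137 + 28*108 + 26*108) = 3894 + (-137 + 3024 + 2808) = 3894 + 5695 = 9589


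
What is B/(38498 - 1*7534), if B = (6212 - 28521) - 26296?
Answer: -48605/30964 ≈ -1.5697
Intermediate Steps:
B = -48605 (B = -22309 - 26296 = -48605)
B/(38498 - 1*7534) = -48605/(38498 - 1*7534) = -48605/(38498 - 7534) = -48605/30964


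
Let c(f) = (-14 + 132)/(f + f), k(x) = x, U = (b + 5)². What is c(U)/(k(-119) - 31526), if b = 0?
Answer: -59/791125 ≈ -7.4577e-5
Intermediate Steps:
U = 25 (U = (0 + 5)² = 5² = 25)
c(f) = 59/f (c(f) = 118/((2*f)) = 118*(1/(2*f)) = 59/f)
c(U)/(k(-119) - 31526) = (59/25)/(-119 - 31526) = (59*(1/25))/(-31645) = (59/25)*(-1/31645) = -59/791125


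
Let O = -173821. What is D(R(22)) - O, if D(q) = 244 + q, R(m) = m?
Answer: 174087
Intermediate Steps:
D(R(22)) - O = (244 + 22) - 1*(-173821) = 266 + 173821 = 174087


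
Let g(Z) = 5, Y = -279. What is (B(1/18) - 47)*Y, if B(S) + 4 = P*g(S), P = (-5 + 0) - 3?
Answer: 25389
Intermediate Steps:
P = -8 (P = -5 - 3 = -8)
B(S) = -44 (B(S) = -4 - 8*5 = -4 - 40 = -44)
(B(1/18) - 47)*Y = (-44 - 47)*(-279) = -91*(-279) = 25389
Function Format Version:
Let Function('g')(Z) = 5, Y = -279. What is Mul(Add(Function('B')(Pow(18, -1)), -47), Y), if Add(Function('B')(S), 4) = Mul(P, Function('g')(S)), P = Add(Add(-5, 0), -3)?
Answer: 25389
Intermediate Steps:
P = -8 (P = Add(-5, -3) = -8)
Function('B')(S) = -44 (Function('B')(S) = Add(-4, Mul(-8, 5)) = Add(-4, -40) = -44)
Mul(Add(Function('B')(Pow(18, -1)), -47), Y) = Mul(Add(-44, -47), -279) = Mul(-91, -279) = 25389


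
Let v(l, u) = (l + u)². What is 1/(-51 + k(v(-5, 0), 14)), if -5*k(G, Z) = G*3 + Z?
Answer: -5/344 ≈ -0.014535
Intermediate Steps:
k(G, Z) = -3*G/5 - Z/5 (k(G, Z) = -(G*3 + Z)/5 = -(3*G + Z)/5 = -(Z + 3*G)/5 = -3*G/5 - Z/5)
1/(-51 + k(v(-5, 0), 14)) = 1/(-51 + (-3*(-5 + 0)²/5 - ⅕*14)) = 1/(-51 + (-⅗*(-5)² - 14/5)) = 1/(-51 + (-⅗*25 - 14/5)) = 1/(-51 + (-15 - 14/5)) = 1/(-51 - 89/5) = 1/(-344/5) = -5/344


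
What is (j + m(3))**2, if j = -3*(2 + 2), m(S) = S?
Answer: 81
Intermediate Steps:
j = -12 (j = -3*4 = -12)
(j + m(3))**2 = (-12 + 3)**2 = (-9)**2 = 81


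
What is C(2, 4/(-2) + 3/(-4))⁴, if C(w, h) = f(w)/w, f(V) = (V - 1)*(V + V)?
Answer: 16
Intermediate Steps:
f(V) = 2*V*(-1 + V) (f(V) = (-1 + V)*(2*V) = 2*V*(-1 + V))
C(w, h) = -2 + 2*w (C(w, h) = (2*w*(-1 + w))/w = -2 + 2*w)
C(2, 4/(-2) + 3/(-4))⁴ = (-2 + 2*2)⁴ = (-2 + 4)⁴ = 2⁴ = 16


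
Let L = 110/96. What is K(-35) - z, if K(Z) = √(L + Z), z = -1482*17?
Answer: 25194 + 5*I*√195/12 ≈ 25194.0 + 5.8184*I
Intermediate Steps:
L = 55/48 (L = 110*(1/96) = 55/48 ≈ 1.1458)
z = -25194
K(Z) = √(55/48 + Z)
K(-35) - z = √(165 + 144*(-35))/12 - 1*(-25194) = √(165 - 5040)/12 + 25194 = √(-4875)/12 + 25194 = (5*I*√195)/12 + 25194 = 5*I*√195/12 + 25194 = 25194 + 5*I*√195/12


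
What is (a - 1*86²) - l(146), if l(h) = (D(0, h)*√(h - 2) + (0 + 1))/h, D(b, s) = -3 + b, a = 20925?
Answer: 1975269/146 ≈ 13529.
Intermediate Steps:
l(h) = (1 - 3*√(-2 + h))/h (l(h) = ((-3 + 0)*√(h - 2) + (0 + 1))/h = (-3*√(-2 + h) + 1)/h = (1 - 3*√(-2 + h))/h)
(a - 1*86²) - l(146) = (20925 - 1*86²) - (1 - 3*√(-2 + 146))/146 = (20925 - 1*7396) - (1 - 3*√144)/146 = (20925 - 7396) - (1 - 3*12)/146 = 13529 - (1 - 36)/146 = 13529 - (-35)/146 = 13529 - 1*(-35/146) = 13529 + 35/146 = 1975269/146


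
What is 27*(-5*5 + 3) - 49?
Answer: -643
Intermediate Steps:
27*(-5*5 + 3) - 49 = 27*(-25 + 3) - 49 = 27*(-22) - 49 = -594 - 49 = -643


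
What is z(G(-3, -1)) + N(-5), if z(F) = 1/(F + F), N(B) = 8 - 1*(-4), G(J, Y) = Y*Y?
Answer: 25/2 ≈ 12.500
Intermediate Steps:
G(J, Y) = Y²
N(B) = 12 (N(B) = 8 + 4 = 12)
z(F) = 1/(2*F)
z(G(-3, -1)) + N(-5) = 1/(2*((-1)²)) + 12 = (½)/1 + 12 = (½)*1 + 12 = ½ + 12 = 25/2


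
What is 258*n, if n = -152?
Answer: -39216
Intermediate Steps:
258*n = 258*(-152) = -39216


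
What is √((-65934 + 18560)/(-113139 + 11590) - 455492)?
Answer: I*√4697119518777966/101549 ≈ 674.9*I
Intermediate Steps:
√((-65934 + 18560)/(-113139 + 11590) - 455492) = √(-47374/(-101549) - 455492) = √(-47374*(-1/101549) - 455492) = √(47374/101549 - 455492) = √(-46254709734/101549) = I*√4697119518777966/101549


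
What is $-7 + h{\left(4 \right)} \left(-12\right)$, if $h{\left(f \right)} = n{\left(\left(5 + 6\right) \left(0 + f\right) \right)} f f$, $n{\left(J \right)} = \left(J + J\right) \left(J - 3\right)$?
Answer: $-692743$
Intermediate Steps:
$n{\left(J \right)} = 2 J \left(-3 + J\right)$
$h{\left(f \right)} = 22 f^{3} \left(-3 + 11 f\right)$ ($h{\left(f \right)} = 2 \left(5 + 6\right) \left(0 + f\right) \left(-3 + \left(5 + 6\right) \left(0 + f\right)\right) f f = 2 \cdot 11 f \left(-3 + 11 f\right) f f = 22 f \left(-3 + 11 f\right) f f = 22 f^{2} \left(-3 + 11 f\right) f = 22 f^{3} \left(-3 + 11 f\right)$)
$-7 + h{\left(4 \right)} \left(-12\right) = -7 + 4^{3} \left(-66 + 242 \cdot 4\right) \left(-12\right) = -7 + 64 \left(-66 + 968\right) \left(-12\right) = -7 + 64 \cdot 902 \left(-12\right) = -7 + 57728 \left(-12\right) = -7 - 692736 = -692743$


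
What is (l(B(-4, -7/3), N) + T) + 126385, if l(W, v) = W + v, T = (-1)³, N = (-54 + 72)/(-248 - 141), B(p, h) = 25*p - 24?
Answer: 49115122/389 ≈ 1.2626e+5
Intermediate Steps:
B(p, h) = -24 + 25*p
N = -18/389 (N = 18/(-389) = 18*(-1/389) = -18/389 ≈ -0.046273)
T = -1
(l(B(-4, -7/3), N) + T) + 126385 = (((-24 + 25*(-4)) - 18/389) - 1) + 126385 = (((-24 - 100) - 18/389) - 1) + 126385 = ((-124 - 18/389) - 1) + 126385 = (-48254/389 - 1) + 126385 = -48643/389 + 126385 = 49115122/389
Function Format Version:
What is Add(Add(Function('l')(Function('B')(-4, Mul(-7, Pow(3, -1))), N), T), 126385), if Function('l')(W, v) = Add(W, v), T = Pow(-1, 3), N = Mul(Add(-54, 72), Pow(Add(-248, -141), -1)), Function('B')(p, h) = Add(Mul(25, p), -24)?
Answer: Rational(49115122, 389) ≈ 1.2626e+5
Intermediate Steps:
Function('B')(p, h) = Add(-24, Mul(25, p))
N = Rational(-18, 389) (N = Mul(18, Pow(-389, -1)) = Mul(18, Rational(-1, 389)) = Rational(-18, 389) ≈ -0.046273)
T = -1
Add(Add(Function('l')(Function('B')(-4, Mul(-7, Pow(3, -1))), N), T), 126385) = Add(Add(Add(Add(-24, Mul(25, -4)), Rational(-18, 389)), -1), 126385) = Add(Add(Add(Add(-24, -100), Rational(-18, 389)), -1), 126385) = Add(Add(Add(-124, Rational(-18, 389)), -1), 126385) = Add(Add(Rational(-48254, 389), -1), 126385) = Add(Rational(-48643, 389), 126385) = Rational(49115122, 389)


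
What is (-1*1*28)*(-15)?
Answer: 420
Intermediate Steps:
(-1*1*28)*(-15) = -1*28*(-15) = -28*(-15) = 420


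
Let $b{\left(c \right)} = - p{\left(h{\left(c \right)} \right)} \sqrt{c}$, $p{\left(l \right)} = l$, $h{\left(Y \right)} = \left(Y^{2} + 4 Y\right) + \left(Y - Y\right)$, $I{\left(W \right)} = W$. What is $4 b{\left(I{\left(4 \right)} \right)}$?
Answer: $-256$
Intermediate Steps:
$h{\left(Y \right)} = Y^{2} + 4 Y$ ($h{\left(Y \right)} = \left(Y^{2} + 4 Y\right) + 0 = Y^{2} + 4 Y$)
$b{\left(c \right)} = - c^{\frac{3}{2}} \left(4 + c\right)$ ($b{\left(c \right)} = - c \left(4 + c\right) \sqrt{c} = - c^{\frac{3}{2}} \left(4 + c\right)$)
$4 b{\left(I{\left(4 \right)} \right)} = 4 \cdot 4^{\frac{3}{2}} \left(-4 - 4\right) = 4 \cdot 8 \left(-4 - 4\right) = 4 \cdot 8 \left(-8\right) = 4 \left(-64\right) = -256$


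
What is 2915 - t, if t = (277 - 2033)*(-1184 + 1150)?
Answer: -56789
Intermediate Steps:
t = 59704 (t = -1756*(-34) = 59704)
2915 - t = 2915 - 1*59704 = 2915 - 59704 = -56789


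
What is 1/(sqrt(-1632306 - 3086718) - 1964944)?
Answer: -122809/241313102635 - 3*I*sqrt(32771)/965252410540 ≈ -5.0892e-7 - 5.6263e-10*I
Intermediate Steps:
1/(sqrt(-1632306 - 3086718) - 1964944) = 1/(sqrt(-4719024) - 1964944) = 1/(12*I*sqrt(32771) - 1964944) = 1/(-1964944 + 12*I*sqrt(32771))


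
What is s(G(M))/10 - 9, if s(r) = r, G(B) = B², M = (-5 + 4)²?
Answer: -89/10 ≈ -8.9000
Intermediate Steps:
M = 1 (M = (-1)² = 1)
s(G(M))/10 - 9 = 1²/10 - 9 = 1*(⅒) - 9 = ⅒ - 9 = -89/10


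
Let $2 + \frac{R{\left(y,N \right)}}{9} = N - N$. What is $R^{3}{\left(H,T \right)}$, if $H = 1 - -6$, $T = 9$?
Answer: $-5832$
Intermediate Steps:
$H = 7$ ($H = 1 + 6 = 7$)
$R{\left(y,N \right)} = -18$ ($R{\left(y,N \right)} = -18 + 9 \left(N - N\right) = -18 + 9 \cdot 0 = -18 + 0 = -18$)
$R^{3}{\left(H,T \right)} = \left(-18\right)^{3} = -5832$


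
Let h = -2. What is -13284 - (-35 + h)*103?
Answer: -9473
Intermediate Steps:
-13284 - (-35 + h)*103 = -13284 - (-35 - 2)*103 = -13284 - (-37)*103 = -13284 - 1*(-3811) = -13284 + 3811 = -9473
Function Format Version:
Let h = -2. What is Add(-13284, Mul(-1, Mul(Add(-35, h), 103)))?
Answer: -9473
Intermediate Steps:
Add(-13284, Mul(-1, Mul(Add(-35, h), 103))) = Add(-13284, Mul(-1, Mul(Add(-35, -2), 103))) = Add(-13284, Mul(-1, Mul(-37, 103))) = Add(-13284, Mul(-1, -3811)) = Add(-13284, 3811) = -9473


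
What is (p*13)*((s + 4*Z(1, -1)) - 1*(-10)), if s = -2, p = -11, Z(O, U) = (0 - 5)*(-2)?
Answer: -6864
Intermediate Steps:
Z(O, U) = 10 (Z(O, U) = -5*(-2) = 10)
(p*13)*((s + 4*Z(1, -1)) - 1*(-10)) = (-11*13)*((-2 + 4*10) - 1*(-10)) = -143*((-2 + 40) + 10) = -143*(38 + 10) = -143*48 = -6864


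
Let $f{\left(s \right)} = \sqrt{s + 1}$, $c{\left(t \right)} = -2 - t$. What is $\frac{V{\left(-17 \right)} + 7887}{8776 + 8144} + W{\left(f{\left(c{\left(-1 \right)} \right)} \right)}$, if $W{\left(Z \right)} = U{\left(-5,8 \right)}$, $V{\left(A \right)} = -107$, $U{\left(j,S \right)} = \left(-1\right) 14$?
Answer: $- \frac{11455}{846} \approx -13.54$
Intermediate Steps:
$f{\left(s \right)} = \sqrt{1 + s}$
$U{\left(j,S \right)} = -14$
$W{\left(Z \right)} = -14$
$\frac{V{\left(-17 \right)} + 7887}{8776 + 8144} + W{\left(f{\left(c{\left(-1 \right)} \right)} \right)} = \frac{-107 + 7887}{8776 + 8144} - 14 = \frac{7780}{16920} - 14 = 7780 \cdot \frac{1}{16920} - 14 = \frac{389}{846} - 14 = - \frac{11455}{846}$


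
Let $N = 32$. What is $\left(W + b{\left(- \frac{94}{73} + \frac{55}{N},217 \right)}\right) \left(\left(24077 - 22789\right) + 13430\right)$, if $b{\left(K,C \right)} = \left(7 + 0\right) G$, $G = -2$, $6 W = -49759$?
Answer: $-122264879$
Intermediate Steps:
$W = - \frac{49759}{6}$ ($W = \frac{1}{6} \left(-49759\right) = - \frac{49759}{6} \approx -8293.2$)
$b{\left(K,C \right)} = -14$ ($b{\left(K,C \right)} = \left(7 + 0\right) \left(-2\right) = 7 \left(-2\right) = -14$)
$\left(W + b{\left(- \frac{94}{73} + \frac{55}{N},217 \right)}\right) \left(\left(24077 - 22789\right) + 13430\right) = \left(- \frac{49759}{6} - 14\right) \left(\left(24077 - 22789\right) + 13430\right) = - \frac{49843 \left(1288 + 13430\right)}{6} = \left(- \frac{49843}{6}\right) 14718 = -122264879$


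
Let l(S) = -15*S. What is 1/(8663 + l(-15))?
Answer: 1/8888 ≈ 0.00011251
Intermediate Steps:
1/(8663 + l(-15)) = 1/(8663 - 15*(-15)) = 1/(8663 + 225) = 1/8888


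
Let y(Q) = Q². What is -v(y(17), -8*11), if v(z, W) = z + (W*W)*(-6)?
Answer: 46175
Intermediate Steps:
v(z, W) = z - 6*W² (v(z, W) = z + W²*(-6) = z - 6*W²)
-v(y(17), -8*11) = -(17² - 6*(-8*11)²) = -(289 - 6*(-88)²) = -(289 - 6*7744) = -(289 - 46464) = -1*(-46175) = 46175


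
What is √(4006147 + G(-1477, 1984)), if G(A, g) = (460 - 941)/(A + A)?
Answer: √34958104855926/2954 ≈ 2001.5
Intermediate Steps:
G(A, g) = -481/(2*A) (G(A, g) = -481*1/(2*A) = -481/(2*A))
√(4006147 + G(-1477, 1984)) = √(4006147 - 481/2/(-1477)) = √(4006147 - 481/2*(-1/1477)) = √(4006147 + 481/2954) = √(11834158719/2954) = √34958104855926/2954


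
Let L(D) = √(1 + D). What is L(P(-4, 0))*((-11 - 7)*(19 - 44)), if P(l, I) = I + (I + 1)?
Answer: 450*√2 ≈ 636.40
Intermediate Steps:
P(l, I) = 1 + 2*I (P(l, I) = I + (1 + I) = 1 + 2*I)
L(P(-4, 0))*((-11 - 7)*(19 - 44)) = √(1 + (1 + 2*0))*((-11 - 7)*(19 - 44)) = √(1 + (1 + 0))*(-18*(-25)) = √(1 + 1)*450 = √2*450 = 450*√2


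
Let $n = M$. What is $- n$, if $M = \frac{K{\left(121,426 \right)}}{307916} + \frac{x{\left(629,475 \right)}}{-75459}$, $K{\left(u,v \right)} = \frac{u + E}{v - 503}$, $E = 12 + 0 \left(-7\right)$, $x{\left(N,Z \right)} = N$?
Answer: $\frac{2131904525}{255585367884} \approx 0.0083413$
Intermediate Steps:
$E = 12$ ($E = 12 + 0 = 12$)
$K{\left(u,v \right)} = \frac{12 + u}{-503 + v}$ ($K{\left(u,v \right)} = \frac{u + 12}{v - 503} = \frac{12 + u}{-503 + v}$)
$M = - \frac{2131904525}{255585367884}$ ($M = \frac{\frac{1}{-503 + 426} \left(12 + 121\right)}{307916} + \frac{629}{-75459} = \frac{1}{-77} \cdot 133 \cdot \frac{1}{307916} + 629 \left(- \frac{1}{75459}\right) = \left(- \frac{1}{77}\right) 133 \cdot \frac{1}{307916} - \frac{629}{75459} = \left(- \frac{19}{11}\right) \frac{1}{307916} - \frac{629}{75459} = - \frac{19}{3387076} - \frac{629}{75459} = - \frac{2131904525}{255585367884} \approx -0.0083413$)
$n = - \frac{2131904525}{255585367884} \approx -0.0083413$
$- n = \left(-1\right) \left(- \frac{2131904525}{255585367884}\right) = \frac{2131904525}{255585367884}$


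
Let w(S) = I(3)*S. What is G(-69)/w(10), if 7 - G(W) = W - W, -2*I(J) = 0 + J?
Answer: -7/15 ≈ -0.46667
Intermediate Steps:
I(J) = -J/2 (I(J) = -(0 + J)/2 = -J/2)
G(W) = 7 (G(W) = 7 - (W - W) = 7 - 1*0 = 7 + 0 = 7)
w(S) = -3*S/2 (w(S) = (-½*3)*S = -3*S/2)
G(-69)/w(10) = 7/((-3/2*10)) = 7/(-15) = 7*(-1/15) = -7/15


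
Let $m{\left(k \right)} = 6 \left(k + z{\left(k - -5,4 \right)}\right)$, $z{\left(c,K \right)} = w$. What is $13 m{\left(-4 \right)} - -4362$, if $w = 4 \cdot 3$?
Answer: $4986$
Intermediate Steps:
$w = 12$
$z{\left(c,K \right)} = 12$
$m{\left(k \right)} = 72 + 6 k$ ($m{\left(k \right)} = 6 \left(k + 12\right) = 6 \left(12 + k\right) = 72 + 6 k$)
$13 m{\left(-4 \right)} - -4362 = 13 \left(72 + 6 \left(-4\right)\right) - -4362 = 13 \left(72 - 24\right) + 4362 = 13 \cdot 48 + 4362 = 624 + 4362 = 4986$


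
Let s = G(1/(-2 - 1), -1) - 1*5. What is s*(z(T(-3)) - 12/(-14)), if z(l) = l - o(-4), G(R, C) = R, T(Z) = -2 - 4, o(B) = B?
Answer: 128/21 ≈ 6.0952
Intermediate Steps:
T(Z) = -6
z(l) = 4 + l (z(l) = l - 1*(-4) = l + 4 = 4 + l)
s = -16/3 (s = 1/(-2 - 1) - 1*5 = 1/(-3) - 5 = -1/3 - 5 = -16/3 ≈ -5.3333)
s*(z(T(-3)) - 12/(-14)) = -16*((4 - 6) - 12/(-14))/3 = -16*(-2 - 12*(-1/14))/3 = -16*(-2 + 6/7)/3 = -16/3*(-8/7) = 128/21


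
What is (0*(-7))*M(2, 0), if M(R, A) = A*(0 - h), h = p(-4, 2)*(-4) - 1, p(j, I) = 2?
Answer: 0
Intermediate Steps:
h = -9 (h = 2*(-4) - 1 = -8 - 1 = -9)
M(R, A) = 9*A (M(R, A) = A*(0 - 1*(-9)) = A*(0 + 9) = A*9 = 9*A)
(0*(-7))*M(2, 0) = (0*(-7))*(9*0) = 0*0 = 0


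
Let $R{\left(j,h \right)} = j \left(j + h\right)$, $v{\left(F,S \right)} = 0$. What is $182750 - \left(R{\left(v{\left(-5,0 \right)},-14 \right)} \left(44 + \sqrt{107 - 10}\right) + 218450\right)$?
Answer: $-35700$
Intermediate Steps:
$R{\left(j,h \right)} = j \left(h + j\right)$
$182750 - \left(R{\left(v{\left(-5,0 \right)},-14 \right)} \left(44 + \sqrt{107 - 10}\right) + 218450\right) = 182750 - \left(0 \left(-14 + 0\right) \left(44 + \sqrt{107 - 10}\right) + 218450\right) = 182750 - \left(0 \left(-14\right) \left(44 + \sqrt{97}\right) + 218450\right) = 182750 - \left(0 \left(44 + \sqrt{97}\right) + 218450\right) = 182750 - \left(0 + 218450\right) = 182750 - 218450 = -35700$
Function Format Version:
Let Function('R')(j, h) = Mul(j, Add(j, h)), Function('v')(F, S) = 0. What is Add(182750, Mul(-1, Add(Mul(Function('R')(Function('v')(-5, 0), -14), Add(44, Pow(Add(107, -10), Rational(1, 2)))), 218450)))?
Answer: -35700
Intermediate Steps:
Function('R')(j, h) = Mul(j, Add(h, j))
Add(182750, Mul(-1, Add(Mul(Function('R')(Function('v')(-5, 0), -14), Add(44, Pow(Add(107, -10), Rational(1, 2)))), 218450))) = Add(182750, Mul(-1, Add(Mul(Mul(0, Add(-14, 0)), Add(44, Pow(Add(107, -10), Rational(1, 2)))), 218450))) = Add(182750, Mul(-1, Add(Mul(Mul(0, -14), Add(44, Pow(97, Rational(1, 2)))), 218450))) = Add(182750, Mul(-1, Add(Mul(0, Add(44, Pow(97, Rational(1, 2)))), 218450))) = Add(182750, Mul(-1, Add(0, 218450))) = Add(182750, Mul(-1, 218450)) = Add(182750, -218450) = -35700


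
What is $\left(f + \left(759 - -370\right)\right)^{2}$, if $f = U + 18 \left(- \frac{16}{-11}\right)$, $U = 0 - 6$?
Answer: $\frac{159794881}{121} \approx 1.3206 \cdot 10^{6}$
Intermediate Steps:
$U = -6$ ($U = 0 - 6 = -6$)
$f = \frac{222}{11}$ ($f = -6 + 18 \left(- \frac{16}{-11}\right) = -6 + 18 \left(\left(-16\right) \left(- \frac{1}{11}\right)\right) = -6 + 18 \cdot \frac{16}{11} = -6 + \frac{288}{11} = \frac{222}{11} \approx 20.182$)
$\left(f + \left(759 - -370\right)\right)^{2} = \left(\frac{222}{11} + \left(759 - -370\right)\right)^{2} = \left(\frac{222}{11} + \left(759 + 370\right)\right)^{2} = \left(\frac{222}{11} + 1129\right)^{2} = \left(\frac{12641}{11}\right)^{2} = \frac{159794881}{121}$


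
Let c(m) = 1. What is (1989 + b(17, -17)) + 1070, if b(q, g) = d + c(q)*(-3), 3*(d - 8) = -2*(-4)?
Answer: 9200/3 ≈ 3066.7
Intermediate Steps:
d = 32/3 (d = 8 + (-2*(-4))/3 = 8 + (1/3)*8 = 8 + 8/3 = 32/3 ≈ 10.667)
b(q, g) = 23/3 (b(q, g) = 32/3 + 1*(-3) = 32/3 - 3 = 23/3)
(1989 + b(17, -17)) + 1070 = (1989 + 23/3) + 1070 = 5990/3 + 1070 = 9200/3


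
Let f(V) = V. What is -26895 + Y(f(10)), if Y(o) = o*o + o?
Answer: -26785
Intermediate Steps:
Y(o) = o + o² (Y(o) = o² + o = o + o²)
-26895 + Y(f(10)) = -26895 + 10*(1 + 10) = -26895 + 10*11 = -26895 + 110 = -26785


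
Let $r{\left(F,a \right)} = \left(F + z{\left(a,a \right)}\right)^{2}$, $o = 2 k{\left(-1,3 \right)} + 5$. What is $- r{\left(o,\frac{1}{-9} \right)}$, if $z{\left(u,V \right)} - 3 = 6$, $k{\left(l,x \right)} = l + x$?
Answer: $-324$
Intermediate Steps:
$z{\left(u,V \right)} = 9$ ($z{\left(u,V \right)} = 3 + 6 = 9$)
$o = 9$ ($o = 2 \left(-1 + 3\right) + 5 = 2 \cdot 2 + 5 = 4 + 5 = 9$)
$r{\left(F,a \right)} = \left(9 + F\right)^{2}$ ($r{\left(F,a \right)} = \left(F + 9\right)^{2} = \left(9 + F\right)^{2}$)
$- r{\left(o,\frac{1}{-9} \right)} = - \left(9 + 9\right)^{2} = - 18^{2} = \left(-1\right) 324 = -324$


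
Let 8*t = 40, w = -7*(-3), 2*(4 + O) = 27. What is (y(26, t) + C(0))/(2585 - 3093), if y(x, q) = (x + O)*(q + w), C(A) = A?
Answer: -923/508 ≈ -1.8169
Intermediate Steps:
O = 19/2 (O = -4 + (½)*27 = -4 + 27/2 = 19/2 ≈ 9.5000)
w = 21
t = 5 (t = (⅛)*40 = 5)
y(x, q) = (21 + q)*(19/2 + x) (y(x, q) = (x + 19/2)*(q + 21) = (19/2 + x)*(21 + q) = (21 + q)*(19/2 + x))
(y(26, t) + C(0))/(2585 - 3093) = ((399/2 + 21*26 + (19/2)*5 + 5*26) + 0)/(2585 - 3093) = ((399/2 + 546 + 95/2 + 130) + 0)/(-508) = (923 + 0)*(-1/508) = 923*(-1/508) = -923/508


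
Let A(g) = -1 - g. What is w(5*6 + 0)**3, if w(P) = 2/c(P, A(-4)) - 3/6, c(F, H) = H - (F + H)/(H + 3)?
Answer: -2197/1000 ≈ -2.1970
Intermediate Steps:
c(F, H) = H - (F + H)/(3 + H)
w(P) = -1/2 + 2/(5/2 - P/6) (w(P) = 2/((((-1 - 1*(-4))**2 - P + 2*(-1 - 1*(-4)))/(3 + (-1 - 1*(-4))))) - 3/6 = 2/((((-1 + 4)**2 - P + 2*(-1 + 4))/(3 + (-1 + 4)))) - 3*1/6 = 2/(((3**2 - P + 2*3)/(3 + 3))) - 1/2 = 2/(((9 - P + 6)/6)) - 1/2 = 2/(((15 - P)/6)) - 1/2 = 2/(5/2 - P/6) - 1/2 = -1/2 + 2/(5/2 - P/6))
w(5*6 + 0)**3 = ((-9 - (5*6 + 0))/(2*(-15 + (5*6 + 0))))**3 = ((-9 - (30 + 0))/(2*(-15 + (30 + 0))))**3 = ((-9 - 1*30)/(2*(-15 + 30)))**3 = ((1/2)*(-9 - 30)/15)**3 = ((1/2)*(1/15)*(-39))**3 = (-13/10)**3 = -2197/1000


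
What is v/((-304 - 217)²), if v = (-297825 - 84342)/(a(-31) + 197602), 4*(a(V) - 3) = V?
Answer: -169852/23838220061 ≈ -7.1252e-6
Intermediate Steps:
a(V) = 3 + V/4
v = -169852/87821 (v = (-297825 - 84342)/((3 + (¼)*(-31)) + 197602) = -382167/((3 - 31/4) + 197602) = -382167/(-19/4 + 197602) = -382167/790389/4 = -382167*4/790389 = -169852/87821 ≈ -1.9341)
v/((-304 - 217)²) = -169852/(87821*(-304 - 217)²) = -169852/(87821*((-521)²)) = -169852/87821/271441 = -169852/87821*1/271441 = -169852/23838220061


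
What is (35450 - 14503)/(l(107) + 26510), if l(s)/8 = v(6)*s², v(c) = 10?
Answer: 20947/942430 ≈ 0.022227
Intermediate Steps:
l(s) = 80*s² (l(s) = 8*(10*s²) = 80*s²)
(35450 - 14503)/(l(107) + 26510) = (35450 - 14503)/(80*107² + 26510) = 20947/(80*11449 + 26510) = 20947/(915920 + 26510) = 20947/942430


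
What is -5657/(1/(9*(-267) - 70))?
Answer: 13989761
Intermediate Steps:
-5657/(1/(9*(-267) - 70)) = -5657/(1/(-2403 - 70)) = -5657/(1/(-2473)) = -5657/(-1/2473) = -5657*(-2473) = 13989761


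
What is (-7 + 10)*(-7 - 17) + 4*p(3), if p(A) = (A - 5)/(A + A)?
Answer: -220/3 ≈ -73.333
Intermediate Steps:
p(A) = (-5 + A)/(2*A) (p(A) = (-5 + A)/((2*A)) = (-5 + A)*(1/(2*A)) = (-5 + A)/(2*A))
(-7 + 10)*(-7 - 17) + 4*p(3) = (-7 + 10)*(-7 - 17) + 4*((1/2)*(-5 + 3)/3) = 3*(-24) + 4*((1/2)*(1/3)*(-2)) = -72 + 4*(-1/3) = -72 - 4/3 = -220/3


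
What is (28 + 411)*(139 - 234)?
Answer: -41705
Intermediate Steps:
(28 + 411)*(139 - 234) = 439*(-95) = -41705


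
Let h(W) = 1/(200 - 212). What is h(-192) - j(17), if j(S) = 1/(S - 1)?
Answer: -7/48 ≈ -0.14583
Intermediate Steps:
h(W) = -1/12 (h(W) = 1/(-12) = -1/12)
j(S) = 1/(-1 + S)
h(-192) - j(17) = -1/12 - 1/(-1 + 17) = -1/12 - 1/16 = -7/48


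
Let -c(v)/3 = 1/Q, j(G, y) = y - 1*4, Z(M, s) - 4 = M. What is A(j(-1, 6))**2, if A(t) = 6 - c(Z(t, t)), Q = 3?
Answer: 49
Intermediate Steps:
Z(M, s) = 4 + M
j(G, y) = -4 + y (j(G, y) = y - 4 = -4 + y)
c(v) = -1 (c(v) = -3/3 = -3*1/3 = -1)
A(t) = 7 (A(t) = 6 - 1*(-1) = 6 + 1 = 7)
A(j(-1, 6))**2 = 7**2 = 49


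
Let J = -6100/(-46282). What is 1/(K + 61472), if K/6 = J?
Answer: 23141/1422541852 ≈ 1.6267e-5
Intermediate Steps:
J = 3050/23141 (J = -6100*(-1/46282) = 3050/23141 ≈ 0.13180)
K = 18300/23141 (K = 6*(3050/23141) = 18300/23141 ≈ 0.79080)
1/(K + 61472) = 1/(18300/23141 + 61472) = 1/(1422541852/23141) = 23141/1422541852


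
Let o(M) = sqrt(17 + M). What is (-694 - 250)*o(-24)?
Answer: -944*I*sqrt(7) ≈ -2497.6*I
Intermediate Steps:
(-694 - 250)*o(-24) = (-694 - 250)*sqrt(17 - 24) = -944*I*sqrt(7)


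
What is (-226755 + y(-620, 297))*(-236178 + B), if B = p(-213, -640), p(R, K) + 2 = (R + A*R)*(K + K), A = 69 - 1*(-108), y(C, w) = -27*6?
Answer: -10958670599580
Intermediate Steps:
y(C, w) = -162
A = 177 (A = 69 + 108 = 177)
p(R, K) = -2 + 356*K*R (p(R, K) = -2 + (R + 177*R)*(K + K) = -2 + (178*R)*(2*K) = -2 + 356*K*R)
B = 48529918 (B = -2 + 356*(-640)*(-213) = -2 + 48529920 = 48529918)
(-226755 + y(-620, 297))*(-236178 + B) = (-226755 - 162)*(-236178 + 48529918) = -226917*48293740 = -10958670599580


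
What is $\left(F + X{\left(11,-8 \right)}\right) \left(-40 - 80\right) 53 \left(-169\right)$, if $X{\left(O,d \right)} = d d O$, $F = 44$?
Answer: $803980320$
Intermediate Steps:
$X{\left(O,d \right)} = O d^{2}$ ($X{\left(O,d \right)} = d^{2} O = O d^{2}$)
$\left(F + X{\left(11,-8 \right)}\right) \left(-40 - 80\right) 53 \left(-169\right) = \left(44 + 11 \left(-8\right)^{2}\right) \left(-40 - 80\right) 53 \left(-169\right) = \left(44 + 11 \cdot 64\right) \left(-120\right) 53 \left(-169\right) = \left(44 + 704\right) \left(-120\right) 53 \left(-169\right) = 748 \left(-120\right) 53 \left(-169\right) = \left(-89760\right) 53 \left(-169\right) = \left(-4757280\right) \left(-169\right) = 803980320$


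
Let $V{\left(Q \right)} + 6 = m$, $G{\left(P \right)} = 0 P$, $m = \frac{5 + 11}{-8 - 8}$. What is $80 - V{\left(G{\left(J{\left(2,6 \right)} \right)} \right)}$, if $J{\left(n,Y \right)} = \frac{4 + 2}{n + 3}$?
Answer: $87$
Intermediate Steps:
$J{\left(n,Y \right)} = \frac{6}{3 + n}$
$m = -1$ ($m = \frac{16}{-16} = 16 \left(- \frac{1}{16}\right) = -1$)
$G{\left(P \right)} = 0$
$V{\left(Q \right)} = -7$ ($V{\left(Q \right)} = -6 - 1 = -7$)
$80 - V{\left(G{\left(J{\left(2,6 \right)} \right)} \right)} = 80 - -7 = 80 + 7 = 87$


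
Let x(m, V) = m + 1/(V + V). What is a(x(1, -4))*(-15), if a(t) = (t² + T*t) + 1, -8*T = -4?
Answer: -2115/64 ≈ -33.047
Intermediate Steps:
T = ½ (T = -⅛*(-4) = ½ ≈ 0.50000)
x(m, V) = m + 1/(2*V)
a(t) = 1 + t² + t/2 (a(t) = (t² + t/2) + 1 = 1 + t² + t/2)
a(x(1, -4))*(-15) = (1 + (1 + (½)/(-4))² + (1 + (½)/(-4))/2)*(-15) = (1 + (1 + (½)*(-¼))² + (1 + (½)*(-¼))/2)*(-15) = (1 + (1 - ⅛)² + (1 - ⅛)/2)*(-15) = (1 + (7/8)² + (½)*(7/8))*(-15) = (1 + 49/64 + 7/16)*(-15) = (141/64)*(-15) = -2115/64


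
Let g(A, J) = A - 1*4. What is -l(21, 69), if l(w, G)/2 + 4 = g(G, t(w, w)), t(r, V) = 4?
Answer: -122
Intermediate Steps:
g(A, J) = -4 + A (g(A, J) = A - 4 = -4 + A)
l(w, G) = -16 + 2*G (l(w, G) = -8 + 2*(-4 + G) = -8 + (-8 + 2*G) = -16 + 2*G)
-l(21, 69) = -(-16 + 2*69) = -(-16 + 138) = -1*122 = -122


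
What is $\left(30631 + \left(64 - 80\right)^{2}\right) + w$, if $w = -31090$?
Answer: $-203$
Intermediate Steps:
$\left(30631 + \left(64 - 80\right)^{2}\right) + w = \left(30631 + \left(64 - 80\right)^{2}\right) - 31090 = \left(30631 + \left(-16\right)^{2}\right) - 31090 = \left(30631 + 256\right) - 31090 = 30887 - 31090 = -203$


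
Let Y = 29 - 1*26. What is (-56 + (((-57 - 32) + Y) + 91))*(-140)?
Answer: 7140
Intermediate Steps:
Y = 3 (Y = 29 - 26 = 3)
(-56 + (((-57 - 32) + Y) + 91))*(-140) = (-56 + (((-57 - 32) + 3) + 91))*(-140) = (-56 + ((-89 + 3) + 91))*(-140) = (-56 + (-86 + 91))*(-140) = (-56 + 5)*(-140) = -51*(-140) = 7140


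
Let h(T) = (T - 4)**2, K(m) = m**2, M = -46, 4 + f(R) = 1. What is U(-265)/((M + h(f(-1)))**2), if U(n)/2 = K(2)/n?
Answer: -8/2385 ≈ -0.0033543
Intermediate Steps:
f(R) = -3 (f(R) = -4 + 1 = -3)
h(T) = (-4 + T)**2
U(n) = 8/n (U(n) = 2*(2**2/n) = 2*(4/n) = 8/n)
U(-265)/((M + h(f(-1)))**2) = (8/(-265))/((-46 + (-4 - 3)**2)**2) = (8*(-1/265))/((-46 + (-7)**2)**2) = -8/(265*(-46 + 49)**2) = -8/(265*(3**2)) = -8/265/9 = -8/265*1/9 = -8/2385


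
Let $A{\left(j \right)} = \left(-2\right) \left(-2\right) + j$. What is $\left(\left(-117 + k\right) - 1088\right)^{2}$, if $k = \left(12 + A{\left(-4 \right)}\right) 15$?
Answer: $1050625$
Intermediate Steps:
$A{\left(j \right)} = 4 + j$
$k = 180$ ($k = \left(12 + \left(4 - 4\right)\right) 15 = \left(12 + 0\right) 15 = 12 \cdot 15 = 180$)
$\left(\left(-117 + k\right) - 1088\right)^{2} = \left(\left(-117 + 180\right) - 1088\right)^{2} = \left(63 - 1088\right)^{2} = \left(-1025\right)^{2} = 1050625$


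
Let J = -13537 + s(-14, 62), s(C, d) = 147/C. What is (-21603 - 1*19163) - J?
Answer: -54437/2 ≈ -27219.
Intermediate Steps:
J = -27095/2 (J = -13537 + 147/(-14) = -13537 + 147*(-1/14) = -13537 - 21/2 = -27095/2 ≈ -13548.)
(-21603 - 1*19163) - J = (-21603 - 1*19163) - 1*(-27095/2) = (-21603 - 19163) + 27095/2 = -40766 + 27095/2 = -54437/2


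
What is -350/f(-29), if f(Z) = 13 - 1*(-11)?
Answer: -175/12 ≈ -14.583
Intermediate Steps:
f(Z) = 24 (f(Z) = 13 + 11 = 24)
-350/f(-29) = -350/24 = -350*1/24 = -175/12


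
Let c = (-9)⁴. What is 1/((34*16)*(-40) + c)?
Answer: -1/15199 ≈ -6.5794e-5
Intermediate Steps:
c = 6561
1/((34*16)*(-40) + c) = 1/((34*16)*(-40) + 6561) = 1/(544*(-40) + 6561) = 1/(-21760 + 6561) = 1/(-15199) = -1/15199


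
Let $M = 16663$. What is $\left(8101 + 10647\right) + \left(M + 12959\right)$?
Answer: $48370$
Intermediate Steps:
$\left(8101 + 10647\right) + \left(M + 12959\right) = \left(8101 + 10647\right) + \left(16663 + 12959\right) = 18748 + 29622 = 48370$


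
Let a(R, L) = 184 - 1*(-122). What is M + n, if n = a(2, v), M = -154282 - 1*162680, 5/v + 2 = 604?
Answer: -316656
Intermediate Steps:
v = 5/602 (v = 5/(-2 + 604) = 5/602 ≈ 0.0083057)
M = -316962 (M = -154282 - 162680 = -316962)
a(R, L) = 306 (a(R, L) = 184 + 122 = 306)
n = 306
M + n = -316962 + 306 = -316656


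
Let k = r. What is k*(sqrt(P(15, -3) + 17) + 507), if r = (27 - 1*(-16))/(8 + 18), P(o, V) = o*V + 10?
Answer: 1677/2 + 129*I*sqrt(2)/26 ≈ 838.5 + 7.0167*I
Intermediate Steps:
P(o, V) = 10 + V*o (P(o, V) = V*o + 10 = 10 + V*o)
r = 43/26 (r = (27 + 16)/26 = 43*(1/26) = 43/26 ≈ 1.6538)
k = 43/26 ≈ 1.6538
k*(sqrt(P(15, -3) + 17) + 507) = 43*(sqrt((10 - 3*15) + 17) + 507)/26 = 43*(sqrt((10 - 45) + 17) + 507)/26 = 43*(sqrt(-35 + 17) + 507)/26 = 43*(sqrt(-18) + 507)/26 = 43*(3*I*sqrt(2) + 507)/26 = 43*(507 + 3*I*sqrt(2))/26 = 1677/2 + 129*I*sqrt(2)/26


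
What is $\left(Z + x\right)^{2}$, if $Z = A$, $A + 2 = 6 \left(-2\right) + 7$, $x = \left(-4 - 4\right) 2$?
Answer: $529$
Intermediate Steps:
$x = -16$ ($x = \left(-8\right) 2 = -16$)
$A = -7$ ($A = -2 + \left(6 \left(-2\right) + 7\right) = -2 + \left(-12 + 7\right) = -2 - 5 = -7$)
$Z = -7$
$\left(Z + x\right)^{2} = \left(-7 - 16\right)^{2} = \left(-23\right)^{2} = 529$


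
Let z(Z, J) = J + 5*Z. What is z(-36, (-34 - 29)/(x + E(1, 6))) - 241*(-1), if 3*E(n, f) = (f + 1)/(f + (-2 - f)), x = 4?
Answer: 659/17 ≈ 38.765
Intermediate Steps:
E(n, f) = -⅙ - f/6 (E(n, f) = ((f + 1)/(f + (-2 - f)))/3 = ((1 + f)/(-2))/3 = ((1 + f)*(-½))/3 = (-½ - f/2)/3 = -⅙ - f/6)
z(-36, (-34 - 29)/(x + E(1, 6))) - 241*(-1) = ((-34 - 29)/(4 + (-⅙ - ⅙*6)) + 5*(-36)) - 241*(-1) = (-63/(4 + (-⅙ - 1)) - 180) + 241 = (-63/(4 - 7/6) - 180) + 241 = (-63/17/6 - 180) + 241 = (-63*6/17 - 180) + 241 = (-378/17 - 180) + 241 = -3438/17 + 241 = 659/17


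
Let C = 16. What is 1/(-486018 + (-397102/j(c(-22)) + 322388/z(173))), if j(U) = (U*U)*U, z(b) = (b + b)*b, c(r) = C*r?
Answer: -652664815616/317203327239302033 ≈ -2.0576e-6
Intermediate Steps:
c(r) = 16*r
z(b) = 2*b**2 (z(b) = (2*b)*b = 2*b**2)
j(U) = U**3 (j(U) = U**2*U = U**3)
1/(-486018 + (-397102/j(c(-22)) + 322388/z(173))) = 1/(-486018 + (-397102/((16*(-22))**3) + 322388/((2*173**2)))) = 1/(-486018 + (-397102/((-352)**3) + 322388/((2*29929)))) = 1/(-486018 + (-397102/(-43614208) + 322388/59858)) = 1/(-486018 + (-397102*(-1/43614208) + 322388*(1/59858))) = 1/(-486018 + (198551/21807104 + 161194/29929)) = 1/(-486018 + 3521116755055/652664815616) = 1/(-317203327239302033/652664815616) = -652664815616/317203327239302033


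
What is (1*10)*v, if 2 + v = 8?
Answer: 60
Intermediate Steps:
v = 6 (v = -2 + 8 = 6)
(1*10)*v = (1*10)*6 = 10*6 = 60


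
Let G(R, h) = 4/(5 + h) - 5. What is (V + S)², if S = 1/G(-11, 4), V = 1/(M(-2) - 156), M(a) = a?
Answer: 2140369/41964484 ≈ 0.051004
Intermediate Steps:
G(R, h) = -5 + 4/(5 + h) (G(R, h) = 4/(5 + h) - 5 = -5 + 4/(5 + h))
V = -1/158 (V = 1/(-2 - 156) = 1/(-158) = -1/158 ≈ -0.0063291)
S = -9/41 (S = 1/((-21 - 5*4)/(5 + 4)) = 1/((-21 - 20)/9) = 1/((⅑)*(-41)) = 1/(-41/9) = -9/41 ≈ -0.21951)
(V + S)² = (-1/158 - 9/41)² = (-1463/6478)² = 2140369/41964484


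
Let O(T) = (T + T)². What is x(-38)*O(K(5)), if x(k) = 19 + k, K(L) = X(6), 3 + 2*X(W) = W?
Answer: -171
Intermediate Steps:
X(W) = -3/2 + W/2
K(L) = 3/2 (K(L) = -3/2 + (½)*6 = -3/2 + 3 = 3/2)
O(T) = 4*T² (O(T) = (2*T)² = 4*T²)
x(-38)*O(K(5)) = (19 - 38)*(4*(3/2)²) = -76*9/4 = -19*9 = -171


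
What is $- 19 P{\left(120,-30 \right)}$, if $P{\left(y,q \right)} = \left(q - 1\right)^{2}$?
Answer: $-18259$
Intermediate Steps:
$P{\left(y,q \right)} = \left(-1 + q\right)^{2}$ ($P{\left(y,q \right)} = \left(q + \left(-4 + 3\right)\right)^{2} = \left(q - 1\right)^{2} = \left(-1 + q\right)^{2}$)
$- 19 P{\left(120,-30 \right)} = - 19 \left(-1 - 30\right)^{2} = - 19 \left(-31\right)^{2} = \left(-19\right) 961 = -18259$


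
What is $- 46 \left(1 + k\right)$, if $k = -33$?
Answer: $1472$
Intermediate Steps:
$- 46 \left(1 + k\right) = - 46 \left(1 - 33\right) = \left(-46\right) \left(-32\right) = 1472$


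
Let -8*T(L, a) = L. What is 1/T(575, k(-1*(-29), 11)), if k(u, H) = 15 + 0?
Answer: -8/575 ≈ -0.013913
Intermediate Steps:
k(u, H) = 15
T(L, a) = -L/8
1/T(575, k(-1*(-29), 11)) = 1/(-⅛*575) = 1/(-575/8) = -8/575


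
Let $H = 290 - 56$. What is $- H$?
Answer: $-234$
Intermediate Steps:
$H = 234$
$- H = \left(-1\right) 234 = -234$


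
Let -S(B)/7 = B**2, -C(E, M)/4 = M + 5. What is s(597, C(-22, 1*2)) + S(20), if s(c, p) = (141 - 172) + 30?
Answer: -2801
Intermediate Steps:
C(E, M) = -20 - 4*M (C(E, M) = -4*(M + 5) = -4*(5 + M) = -20 - 4*M)
s(c, p) = -1 (s(c, p) = -31 + 30 = -1)
S(B) = -7*B**2
s(597, C(-22, 1*2)) + S(20) = -1 - 7*20**2 = -1 - 7*400 = -1 - 2800 = -2801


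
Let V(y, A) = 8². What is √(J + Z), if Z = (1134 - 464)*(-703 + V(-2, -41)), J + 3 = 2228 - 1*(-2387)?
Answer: I*√423518 ≈ 650.78*I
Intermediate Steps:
V(y, A) = 64
J = 4612 (J = -3 + (2228 - 1*(-2387)) = -3 + (2228 + 2387) = -3 + 4615 = 4612)
Z = -428130 (Z = (1134 - 464)*(-703 + 64) = 670*(-639) = -428130)
√(J + Z) = √(4612 - 428130) = √(-423518) = I*√423518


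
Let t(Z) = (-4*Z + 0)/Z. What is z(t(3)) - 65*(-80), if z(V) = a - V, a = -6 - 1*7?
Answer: 5191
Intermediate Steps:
a = -13 (a = -6 - 7 = -13)
t(Z) = -4 (t(Z) = (-4*Z)/Z = -4)
z(V) = -13 - V
z(t(3)) - 65*(-80) = (-13 - 1*(-4)) - 65*(-80) = (-13 + 4) + 5200 = -9 + 5200 = 5191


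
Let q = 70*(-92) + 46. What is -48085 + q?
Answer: -54479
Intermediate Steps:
q = -6394 (q = -6440 + 46 = -6394)
-48085 + q = -48085 - 6394 = -54479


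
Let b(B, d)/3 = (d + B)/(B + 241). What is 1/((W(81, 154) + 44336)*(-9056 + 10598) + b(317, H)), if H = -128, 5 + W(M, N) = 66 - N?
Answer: 62/4229807835 ≈ 1.4658e-8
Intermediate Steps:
W(M, N) = 61 - N (W(M, N) = -5 + (66 - N) = 61 - N)
b(B, d) = 3*(B + d)/(241 + B) (b(B, d) = 3*((d + B)/(B + 241)) = 3*((B + d)/(241 + B)) = 3*(B + d)/(241 + B))
1/((W(81, 154) + 44336)*(-9056 + 10598) + b(317, H)) = 1/(((61 - 1*154) + 44336)*(-9056 + 10598) + 3*(317 - 128)/(241 + 317)) = 1/(((61 - 154) + 44336)*1542 + 3*189/558) = 1/((-93 + 44336)*1542 + 3*(1/558)*189) = 1/(44243*1542 + 63/62) = 1/(68222706 + 63/62) = 1/(4229807835/62) = 62/4229807835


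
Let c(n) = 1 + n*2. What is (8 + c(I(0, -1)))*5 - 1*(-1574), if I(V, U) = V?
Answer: 1619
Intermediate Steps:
c(n) = 1 + 2*n
(8 + c(I(0, -1)))*5 - 1*(-1574) = (8 + (1 + 2*0))*5 - 1*(-1574) = (8 + (1 + 0))*5 + 1574 = (8 + 1)*5 + 1574 = 9*5 + 1574 = 45 + 1574 = 1619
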